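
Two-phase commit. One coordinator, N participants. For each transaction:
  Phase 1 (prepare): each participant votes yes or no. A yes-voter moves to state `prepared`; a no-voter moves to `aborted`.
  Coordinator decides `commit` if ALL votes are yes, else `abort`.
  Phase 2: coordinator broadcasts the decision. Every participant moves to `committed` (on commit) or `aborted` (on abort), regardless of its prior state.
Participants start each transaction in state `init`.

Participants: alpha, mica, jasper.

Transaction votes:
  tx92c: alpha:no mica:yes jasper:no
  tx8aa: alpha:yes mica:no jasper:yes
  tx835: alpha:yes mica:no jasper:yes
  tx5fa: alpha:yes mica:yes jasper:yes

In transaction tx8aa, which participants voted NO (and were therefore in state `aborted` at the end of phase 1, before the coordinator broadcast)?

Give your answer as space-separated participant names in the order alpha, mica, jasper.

Txn tx8aa phase 1: alpha yes -> prepared; mica no -> aborted; jasper yes -> prepared

Answer: mica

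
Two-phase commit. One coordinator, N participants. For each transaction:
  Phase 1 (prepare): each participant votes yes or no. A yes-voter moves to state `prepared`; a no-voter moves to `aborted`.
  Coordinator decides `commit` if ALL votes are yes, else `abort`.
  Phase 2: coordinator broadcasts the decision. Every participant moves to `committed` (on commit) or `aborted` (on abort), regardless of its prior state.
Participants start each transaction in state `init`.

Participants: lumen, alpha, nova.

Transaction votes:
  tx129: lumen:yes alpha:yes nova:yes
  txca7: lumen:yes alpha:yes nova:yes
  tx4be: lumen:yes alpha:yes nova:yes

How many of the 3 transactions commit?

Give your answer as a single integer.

tx129: all yes -> commit (commits=1)
txca7: all yes -> commit (commits=2)
tx4be: all yes -> commit (commits=3)

Answer: 3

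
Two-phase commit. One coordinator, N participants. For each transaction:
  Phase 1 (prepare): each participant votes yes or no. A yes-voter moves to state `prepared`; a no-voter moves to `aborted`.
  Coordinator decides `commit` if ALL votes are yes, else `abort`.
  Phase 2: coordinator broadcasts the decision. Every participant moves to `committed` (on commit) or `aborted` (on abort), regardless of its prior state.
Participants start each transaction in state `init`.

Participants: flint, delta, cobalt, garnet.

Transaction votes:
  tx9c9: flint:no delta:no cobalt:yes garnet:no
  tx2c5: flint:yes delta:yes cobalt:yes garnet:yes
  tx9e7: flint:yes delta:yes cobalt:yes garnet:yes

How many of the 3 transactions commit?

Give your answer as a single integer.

Answer: 2

Derivation:
tx9c9: no from flint, delta, garnet -> abort (commits=0)
tx2c5: all yes -> commit (commits=1)
tx9e7: all yes -> commit (commits=2)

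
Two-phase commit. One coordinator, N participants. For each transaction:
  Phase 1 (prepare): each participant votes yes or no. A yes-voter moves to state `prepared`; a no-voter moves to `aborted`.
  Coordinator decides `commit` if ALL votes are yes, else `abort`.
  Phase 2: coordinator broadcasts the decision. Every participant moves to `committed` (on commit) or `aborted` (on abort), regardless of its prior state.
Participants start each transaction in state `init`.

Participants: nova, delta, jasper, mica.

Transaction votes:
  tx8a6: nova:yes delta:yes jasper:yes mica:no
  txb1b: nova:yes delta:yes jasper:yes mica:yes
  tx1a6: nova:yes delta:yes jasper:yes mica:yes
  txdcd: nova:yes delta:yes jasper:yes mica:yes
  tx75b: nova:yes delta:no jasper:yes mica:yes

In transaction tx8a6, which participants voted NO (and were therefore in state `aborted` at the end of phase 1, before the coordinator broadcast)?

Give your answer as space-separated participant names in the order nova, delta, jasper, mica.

Answer: mica

Derivation:
Txn tx8a6 phase 1: nova yes -> prepared; delta yes -> prepared; jasper yes -> prepared; mica no -> aborted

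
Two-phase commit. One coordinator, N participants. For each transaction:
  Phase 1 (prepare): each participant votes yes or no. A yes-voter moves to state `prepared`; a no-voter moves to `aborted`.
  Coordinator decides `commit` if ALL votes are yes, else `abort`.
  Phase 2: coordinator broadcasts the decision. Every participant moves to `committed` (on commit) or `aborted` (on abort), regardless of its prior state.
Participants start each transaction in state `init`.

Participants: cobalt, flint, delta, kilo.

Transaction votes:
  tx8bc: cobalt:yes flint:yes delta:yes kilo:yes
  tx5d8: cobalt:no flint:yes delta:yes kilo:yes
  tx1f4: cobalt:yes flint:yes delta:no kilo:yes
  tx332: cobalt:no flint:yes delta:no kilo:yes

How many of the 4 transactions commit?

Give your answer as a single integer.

tx8bc: all yes -> commit (commits=1)
tx5d8: no from cobalt -> abort (commits=1)
tx1f4: no from delta -> abort (commits=1)
tx332: no from cobalt, delta -> abort (commits=1)

Answer: 1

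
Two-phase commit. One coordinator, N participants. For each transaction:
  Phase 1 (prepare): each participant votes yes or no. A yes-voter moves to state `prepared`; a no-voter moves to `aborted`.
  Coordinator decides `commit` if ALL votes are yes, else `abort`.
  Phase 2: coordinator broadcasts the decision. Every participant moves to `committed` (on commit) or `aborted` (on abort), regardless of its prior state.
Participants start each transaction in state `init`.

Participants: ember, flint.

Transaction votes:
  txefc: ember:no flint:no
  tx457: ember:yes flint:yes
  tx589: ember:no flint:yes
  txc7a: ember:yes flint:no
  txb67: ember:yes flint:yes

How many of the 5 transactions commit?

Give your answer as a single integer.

Answer: 2

Derivation:
txefc: no from ember, flint -> abort (commits=0)
tx457: all yes -> commit (commits=1)
tx589: no from ember -> abort (commits=1)
txc7a: no from flint -> abort (commits=1)
txb67: all yes -> commit (commits=2)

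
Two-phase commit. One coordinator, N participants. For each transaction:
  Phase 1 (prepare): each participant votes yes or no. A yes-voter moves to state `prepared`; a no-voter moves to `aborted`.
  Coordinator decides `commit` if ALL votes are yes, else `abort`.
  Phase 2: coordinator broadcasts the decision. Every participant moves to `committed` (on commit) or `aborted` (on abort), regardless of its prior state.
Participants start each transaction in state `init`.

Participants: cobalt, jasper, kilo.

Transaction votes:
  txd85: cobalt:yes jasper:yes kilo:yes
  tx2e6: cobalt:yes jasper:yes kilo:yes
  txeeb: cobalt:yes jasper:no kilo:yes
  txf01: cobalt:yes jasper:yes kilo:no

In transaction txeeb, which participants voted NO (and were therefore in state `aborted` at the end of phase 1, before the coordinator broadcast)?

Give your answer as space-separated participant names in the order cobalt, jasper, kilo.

Txn txeeb phase 1: cobalt yes -> prepared; jasper no -> aborted; kilo yes -> prepared

Answer: jasper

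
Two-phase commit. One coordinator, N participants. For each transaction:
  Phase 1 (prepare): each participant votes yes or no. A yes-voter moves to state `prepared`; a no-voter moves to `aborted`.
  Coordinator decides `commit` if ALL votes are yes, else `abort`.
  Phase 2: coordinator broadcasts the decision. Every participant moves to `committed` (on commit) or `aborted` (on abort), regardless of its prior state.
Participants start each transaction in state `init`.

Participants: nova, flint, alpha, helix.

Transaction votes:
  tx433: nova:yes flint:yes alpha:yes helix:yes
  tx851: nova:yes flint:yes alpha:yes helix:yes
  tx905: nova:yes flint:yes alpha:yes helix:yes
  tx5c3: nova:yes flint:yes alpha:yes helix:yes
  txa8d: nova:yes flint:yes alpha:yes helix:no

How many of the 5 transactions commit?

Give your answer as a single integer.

tx433: all yes -> commit (commits=1)
tx851: all yes -> commit (commits=2)
tx905: all yes -> commit (commits=3)
tx5c3: all yes -> commit (commits=4)
txa8d: no from helix -> abort (commits=4)

Answer: 4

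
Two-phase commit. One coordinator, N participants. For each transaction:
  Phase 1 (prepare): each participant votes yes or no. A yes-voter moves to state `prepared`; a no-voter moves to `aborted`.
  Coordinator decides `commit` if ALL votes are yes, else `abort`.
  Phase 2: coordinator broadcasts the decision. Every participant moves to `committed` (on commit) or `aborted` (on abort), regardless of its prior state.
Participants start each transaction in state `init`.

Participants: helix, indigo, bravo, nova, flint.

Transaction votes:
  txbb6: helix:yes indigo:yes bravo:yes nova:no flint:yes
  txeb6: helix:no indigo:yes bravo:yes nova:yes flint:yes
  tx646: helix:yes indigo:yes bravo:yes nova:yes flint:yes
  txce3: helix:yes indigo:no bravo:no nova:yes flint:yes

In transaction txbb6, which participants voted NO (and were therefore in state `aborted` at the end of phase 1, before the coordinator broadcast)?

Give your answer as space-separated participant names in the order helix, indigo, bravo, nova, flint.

Answer: nova

Derivation:
Txn txbb6 phase 1: helix yes -> prepared; indigo yes -> prepared; bravo yes -> prepared; nova no -> aborted; flint yes -> prepared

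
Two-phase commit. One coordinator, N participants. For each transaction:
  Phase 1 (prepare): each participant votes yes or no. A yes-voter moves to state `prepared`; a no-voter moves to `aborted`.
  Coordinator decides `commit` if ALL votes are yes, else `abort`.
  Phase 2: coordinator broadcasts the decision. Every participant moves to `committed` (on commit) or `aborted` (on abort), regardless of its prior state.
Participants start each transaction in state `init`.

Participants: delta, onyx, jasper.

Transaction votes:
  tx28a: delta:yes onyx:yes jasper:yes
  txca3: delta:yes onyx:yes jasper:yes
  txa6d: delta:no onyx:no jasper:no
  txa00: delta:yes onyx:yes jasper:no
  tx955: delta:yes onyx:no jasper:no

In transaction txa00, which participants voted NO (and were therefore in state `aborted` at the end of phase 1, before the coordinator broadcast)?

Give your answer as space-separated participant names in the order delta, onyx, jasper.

Answer: jasper

Derivation:
Txn txa00 phase 1: delta yes -> prepared; onyx yes -> prepared; jasper no -> aborted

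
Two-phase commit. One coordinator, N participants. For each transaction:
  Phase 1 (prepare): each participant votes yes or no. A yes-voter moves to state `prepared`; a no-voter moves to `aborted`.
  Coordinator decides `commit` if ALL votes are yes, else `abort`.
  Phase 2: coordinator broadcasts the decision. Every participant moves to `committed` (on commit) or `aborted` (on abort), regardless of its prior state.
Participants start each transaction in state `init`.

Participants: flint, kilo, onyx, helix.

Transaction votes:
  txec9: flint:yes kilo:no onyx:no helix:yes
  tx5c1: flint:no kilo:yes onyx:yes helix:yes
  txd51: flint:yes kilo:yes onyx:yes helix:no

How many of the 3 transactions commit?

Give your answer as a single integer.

txec9: no from kilo, onyx -> abort (commits=0)
tx5c1: no from flint -> abort (commits=0)
txd51: no from helix -> abort (commits=0)

Answer: 0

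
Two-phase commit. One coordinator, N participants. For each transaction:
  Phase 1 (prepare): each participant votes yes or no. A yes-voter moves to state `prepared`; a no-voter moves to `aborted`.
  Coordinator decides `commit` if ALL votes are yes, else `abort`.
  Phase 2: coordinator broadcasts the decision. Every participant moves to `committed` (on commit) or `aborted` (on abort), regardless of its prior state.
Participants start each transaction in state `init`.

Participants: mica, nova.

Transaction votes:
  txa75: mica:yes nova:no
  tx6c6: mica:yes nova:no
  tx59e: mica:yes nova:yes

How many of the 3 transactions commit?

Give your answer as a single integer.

Answer: 1

Derivation:
txa75: no from nova -> abort (commits=0)
tx6c6: no from nova -> abort (commits=0)
tx59e: all yes -> commit (commits=1)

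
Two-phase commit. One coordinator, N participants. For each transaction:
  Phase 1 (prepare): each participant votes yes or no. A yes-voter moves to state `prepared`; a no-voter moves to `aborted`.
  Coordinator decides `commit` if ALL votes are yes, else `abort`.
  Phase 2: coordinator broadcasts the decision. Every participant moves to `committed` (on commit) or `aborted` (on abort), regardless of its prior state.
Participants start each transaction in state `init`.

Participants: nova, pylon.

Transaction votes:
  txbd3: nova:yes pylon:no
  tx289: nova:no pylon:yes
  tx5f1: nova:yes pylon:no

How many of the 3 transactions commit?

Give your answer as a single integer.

Answer: 0

Derivation:
txbd3: no from pylon -> abort (commits=0)
tx289: no from nova -> abort (commits=0)
tx5f1: no from pylon -> abort (commits=0)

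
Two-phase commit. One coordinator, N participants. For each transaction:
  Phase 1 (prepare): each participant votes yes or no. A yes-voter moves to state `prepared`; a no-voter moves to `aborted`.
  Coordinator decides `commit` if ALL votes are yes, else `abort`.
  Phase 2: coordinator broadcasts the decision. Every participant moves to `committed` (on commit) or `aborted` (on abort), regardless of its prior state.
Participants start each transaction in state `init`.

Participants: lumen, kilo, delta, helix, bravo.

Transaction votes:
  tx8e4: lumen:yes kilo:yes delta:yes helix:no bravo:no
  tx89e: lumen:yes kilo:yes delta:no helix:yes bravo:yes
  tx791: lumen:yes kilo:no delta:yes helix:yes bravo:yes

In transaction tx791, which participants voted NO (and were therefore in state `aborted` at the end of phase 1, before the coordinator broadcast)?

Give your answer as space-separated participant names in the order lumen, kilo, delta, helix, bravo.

Answer: kilo

Derivation:
Txn tx791 phase 1: lumen yes -> prepared; kilo no -> aborted; delta yes -> prepared; helix yes -> prepared; bravo yes -> prepared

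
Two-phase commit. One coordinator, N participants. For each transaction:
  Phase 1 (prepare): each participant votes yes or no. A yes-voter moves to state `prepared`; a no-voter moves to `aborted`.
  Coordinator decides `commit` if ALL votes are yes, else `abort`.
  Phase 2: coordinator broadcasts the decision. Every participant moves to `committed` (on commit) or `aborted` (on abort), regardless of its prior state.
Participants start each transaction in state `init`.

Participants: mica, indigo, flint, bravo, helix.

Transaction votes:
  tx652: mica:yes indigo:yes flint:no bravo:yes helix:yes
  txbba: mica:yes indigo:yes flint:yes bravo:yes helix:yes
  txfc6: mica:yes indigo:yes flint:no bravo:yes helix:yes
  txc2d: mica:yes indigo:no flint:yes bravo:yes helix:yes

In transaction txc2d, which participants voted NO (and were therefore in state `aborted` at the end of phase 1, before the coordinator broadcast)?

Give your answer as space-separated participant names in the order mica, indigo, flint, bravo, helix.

Txn txc2d phase 1: mica yes -> prepared; indigo no -> aborted; flint yes -> prepared; bravo yes -> prepared; helix yes -> prepared

Answer: indigo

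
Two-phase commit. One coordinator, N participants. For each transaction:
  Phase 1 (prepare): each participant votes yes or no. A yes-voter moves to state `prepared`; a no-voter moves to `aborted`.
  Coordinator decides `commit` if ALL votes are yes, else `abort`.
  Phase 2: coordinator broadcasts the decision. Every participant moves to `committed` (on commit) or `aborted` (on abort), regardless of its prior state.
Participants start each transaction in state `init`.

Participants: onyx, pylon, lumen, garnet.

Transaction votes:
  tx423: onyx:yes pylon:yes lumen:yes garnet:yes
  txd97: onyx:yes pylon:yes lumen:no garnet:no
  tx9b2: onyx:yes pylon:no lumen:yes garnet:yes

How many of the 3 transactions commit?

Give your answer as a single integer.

Answer: 1

Derivation:
tx423: all yes -> commit (commits=1)
txd97: no from lumen, garnet -> abort (commits=1)
tx9b2: no from pylon -> abort (commits=1)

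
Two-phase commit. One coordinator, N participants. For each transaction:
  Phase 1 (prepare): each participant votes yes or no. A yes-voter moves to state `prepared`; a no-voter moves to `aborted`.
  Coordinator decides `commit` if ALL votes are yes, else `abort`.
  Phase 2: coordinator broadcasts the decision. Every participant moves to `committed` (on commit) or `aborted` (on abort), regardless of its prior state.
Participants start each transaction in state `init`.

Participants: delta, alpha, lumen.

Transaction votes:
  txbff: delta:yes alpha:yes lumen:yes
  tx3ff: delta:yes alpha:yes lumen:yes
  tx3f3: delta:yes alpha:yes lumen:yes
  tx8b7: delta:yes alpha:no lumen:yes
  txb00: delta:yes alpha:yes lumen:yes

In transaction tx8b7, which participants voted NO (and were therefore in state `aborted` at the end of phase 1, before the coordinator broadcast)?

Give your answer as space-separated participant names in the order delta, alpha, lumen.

Answer: alpha

Derivation:
Txn tx8b7 phase 1: delta yes -> prepared; alpha no -> aborted; lumen yes -> prepared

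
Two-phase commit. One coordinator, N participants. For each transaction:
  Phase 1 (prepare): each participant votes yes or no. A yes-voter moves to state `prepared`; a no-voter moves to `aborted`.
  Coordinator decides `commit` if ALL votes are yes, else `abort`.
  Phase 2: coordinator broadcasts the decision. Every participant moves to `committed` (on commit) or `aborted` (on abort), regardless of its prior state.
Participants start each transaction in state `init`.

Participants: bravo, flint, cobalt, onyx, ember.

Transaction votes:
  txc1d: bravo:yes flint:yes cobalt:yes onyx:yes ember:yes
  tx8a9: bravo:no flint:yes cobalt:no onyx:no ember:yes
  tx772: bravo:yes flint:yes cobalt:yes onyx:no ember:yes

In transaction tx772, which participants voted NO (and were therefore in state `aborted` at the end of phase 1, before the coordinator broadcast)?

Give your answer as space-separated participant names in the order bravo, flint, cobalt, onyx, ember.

Txn tx772 phase 1: bravo yes -> prepared; flint yes -> prepared; cobalt yes -> prepared; onyx no -> aborted; ember yes -> prepared

Answer: onyx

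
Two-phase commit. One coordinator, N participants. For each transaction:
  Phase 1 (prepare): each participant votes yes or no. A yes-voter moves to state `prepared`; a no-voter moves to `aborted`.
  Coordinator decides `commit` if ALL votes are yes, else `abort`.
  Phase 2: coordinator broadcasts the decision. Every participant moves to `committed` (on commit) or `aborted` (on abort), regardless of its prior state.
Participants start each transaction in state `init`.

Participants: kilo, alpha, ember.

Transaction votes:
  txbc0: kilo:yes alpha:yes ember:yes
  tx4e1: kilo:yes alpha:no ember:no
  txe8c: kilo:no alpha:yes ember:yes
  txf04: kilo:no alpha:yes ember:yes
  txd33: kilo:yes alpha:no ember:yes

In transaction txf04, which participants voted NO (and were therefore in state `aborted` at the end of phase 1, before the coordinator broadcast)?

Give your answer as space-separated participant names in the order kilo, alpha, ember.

Txn txf04 phase 1: kilo no -> aborted; alpha yes -> prepared; ember yes -> prepared

Answer: kilo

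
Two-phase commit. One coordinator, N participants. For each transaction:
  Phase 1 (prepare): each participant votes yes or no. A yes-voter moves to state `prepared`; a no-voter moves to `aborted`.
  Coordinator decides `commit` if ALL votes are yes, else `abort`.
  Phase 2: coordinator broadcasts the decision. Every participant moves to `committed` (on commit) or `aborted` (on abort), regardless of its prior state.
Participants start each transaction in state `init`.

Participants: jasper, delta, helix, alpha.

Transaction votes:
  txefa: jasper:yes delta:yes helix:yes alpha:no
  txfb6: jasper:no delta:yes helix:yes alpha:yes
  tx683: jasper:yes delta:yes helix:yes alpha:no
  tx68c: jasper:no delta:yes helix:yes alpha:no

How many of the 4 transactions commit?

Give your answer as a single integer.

txefa: no from alpha -> abort (commits=0)
txfb6: no from jasper -> abort (commits=0)
tx683: no from alpha -> abort (commits=0)
tx68c: no from jasper, alpha -> abort (commits=0)

Answer: 0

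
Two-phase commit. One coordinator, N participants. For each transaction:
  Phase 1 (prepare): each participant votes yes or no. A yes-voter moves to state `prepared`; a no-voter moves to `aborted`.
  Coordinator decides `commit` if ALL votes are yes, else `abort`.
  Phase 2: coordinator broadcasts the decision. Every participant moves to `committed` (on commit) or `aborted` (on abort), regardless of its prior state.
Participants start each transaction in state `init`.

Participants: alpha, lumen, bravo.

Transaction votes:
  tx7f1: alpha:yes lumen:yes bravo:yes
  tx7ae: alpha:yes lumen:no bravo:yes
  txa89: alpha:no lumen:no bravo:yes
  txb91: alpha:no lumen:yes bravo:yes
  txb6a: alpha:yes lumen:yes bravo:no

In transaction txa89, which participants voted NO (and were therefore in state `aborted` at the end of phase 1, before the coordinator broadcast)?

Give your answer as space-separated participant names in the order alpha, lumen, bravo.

Answer: alpha lumen

Derivation:
Txn txa89 phase 1: alpha no -> aborted; lumen no -> aborted; bravo yes -> prepared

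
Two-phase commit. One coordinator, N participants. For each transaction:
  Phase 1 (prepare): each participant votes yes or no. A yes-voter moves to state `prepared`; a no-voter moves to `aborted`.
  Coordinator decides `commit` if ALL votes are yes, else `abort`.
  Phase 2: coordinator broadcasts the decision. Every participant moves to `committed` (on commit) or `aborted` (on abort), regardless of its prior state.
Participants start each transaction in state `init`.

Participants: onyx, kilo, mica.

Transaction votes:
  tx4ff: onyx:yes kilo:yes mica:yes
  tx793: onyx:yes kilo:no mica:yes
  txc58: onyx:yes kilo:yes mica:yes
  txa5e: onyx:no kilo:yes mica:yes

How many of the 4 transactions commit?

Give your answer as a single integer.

Answer: 2

Derivation:
tx4ff: all yes -> commit (commits=1)
tx793: no from kilo -> abort (commits=1)
txc58: all yes -> commit (commits=2)
txa5e: no from onyx -> abort (commits=2)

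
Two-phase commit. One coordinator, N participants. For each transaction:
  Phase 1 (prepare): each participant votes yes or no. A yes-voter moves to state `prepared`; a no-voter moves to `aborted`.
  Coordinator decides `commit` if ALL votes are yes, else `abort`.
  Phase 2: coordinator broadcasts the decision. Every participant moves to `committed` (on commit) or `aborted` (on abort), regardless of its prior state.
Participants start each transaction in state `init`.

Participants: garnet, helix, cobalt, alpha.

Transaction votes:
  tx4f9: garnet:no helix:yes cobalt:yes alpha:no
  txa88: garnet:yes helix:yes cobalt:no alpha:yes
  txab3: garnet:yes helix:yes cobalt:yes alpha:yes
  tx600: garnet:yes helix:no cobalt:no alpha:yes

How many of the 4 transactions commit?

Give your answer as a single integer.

tx4f9: no from garnet, alpha -> abort (commits=0)
txa88: no from cobalt -> abort (commits=0)
txab3: all yes -> commit (commits=1)
tx600: no from helix, cobalt -> abort (commits=1)

Answer: 1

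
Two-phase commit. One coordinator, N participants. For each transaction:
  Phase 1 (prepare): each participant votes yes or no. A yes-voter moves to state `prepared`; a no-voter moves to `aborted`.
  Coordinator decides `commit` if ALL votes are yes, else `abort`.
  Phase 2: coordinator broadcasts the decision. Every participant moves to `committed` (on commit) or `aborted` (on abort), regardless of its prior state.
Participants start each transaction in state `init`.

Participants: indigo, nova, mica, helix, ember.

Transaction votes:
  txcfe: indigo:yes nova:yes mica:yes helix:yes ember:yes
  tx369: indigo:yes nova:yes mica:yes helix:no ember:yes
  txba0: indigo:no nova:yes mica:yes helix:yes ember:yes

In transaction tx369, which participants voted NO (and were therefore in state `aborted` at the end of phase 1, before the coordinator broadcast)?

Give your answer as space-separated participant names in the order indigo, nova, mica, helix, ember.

Txn tx369 phase 1: indigo yes -> prepared; nova yes -> prepared; mica yes -> prepared; helix no -> aborted; ember yes -> prepared

Answer: helix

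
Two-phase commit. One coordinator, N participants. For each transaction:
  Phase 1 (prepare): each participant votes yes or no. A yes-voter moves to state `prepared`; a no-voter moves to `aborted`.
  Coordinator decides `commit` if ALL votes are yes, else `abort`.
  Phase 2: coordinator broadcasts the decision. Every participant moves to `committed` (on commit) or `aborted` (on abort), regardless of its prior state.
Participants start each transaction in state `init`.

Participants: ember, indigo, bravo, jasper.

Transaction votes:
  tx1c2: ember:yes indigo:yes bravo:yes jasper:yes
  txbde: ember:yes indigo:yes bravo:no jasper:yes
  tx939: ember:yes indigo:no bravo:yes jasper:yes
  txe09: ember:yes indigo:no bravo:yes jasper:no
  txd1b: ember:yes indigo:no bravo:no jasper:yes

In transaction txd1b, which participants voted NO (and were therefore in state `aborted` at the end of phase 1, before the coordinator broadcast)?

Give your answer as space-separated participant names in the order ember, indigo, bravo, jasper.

Txn txd1b phase 1: ember yes -> prepared; indigo no -> aborted; bravo no -> aborted; jasper yes -> prepared

Answer: indigo bravo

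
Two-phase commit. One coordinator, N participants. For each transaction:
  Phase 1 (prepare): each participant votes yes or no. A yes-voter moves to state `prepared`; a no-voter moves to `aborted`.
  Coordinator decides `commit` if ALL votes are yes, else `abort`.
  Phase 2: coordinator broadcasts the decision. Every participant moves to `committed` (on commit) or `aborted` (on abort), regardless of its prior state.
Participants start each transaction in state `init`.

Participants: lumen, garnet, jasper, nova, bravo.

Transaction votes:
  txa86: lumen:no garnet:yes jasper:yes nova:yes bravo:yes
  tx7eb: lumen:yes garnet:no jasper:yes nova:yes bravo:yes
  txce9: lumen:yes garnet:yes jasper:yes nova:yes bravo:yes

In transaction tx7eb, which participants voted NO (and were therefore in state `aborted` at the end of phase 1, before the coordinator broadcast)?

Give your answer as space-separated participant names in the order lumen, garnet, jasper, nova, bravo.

Txn tx7eb phase 1: lumen yes -> prepared; garnet no -> aborted; jasper yes -> prepared; nova yes -> prepared; bravo yes -> prepared

Answer: garnet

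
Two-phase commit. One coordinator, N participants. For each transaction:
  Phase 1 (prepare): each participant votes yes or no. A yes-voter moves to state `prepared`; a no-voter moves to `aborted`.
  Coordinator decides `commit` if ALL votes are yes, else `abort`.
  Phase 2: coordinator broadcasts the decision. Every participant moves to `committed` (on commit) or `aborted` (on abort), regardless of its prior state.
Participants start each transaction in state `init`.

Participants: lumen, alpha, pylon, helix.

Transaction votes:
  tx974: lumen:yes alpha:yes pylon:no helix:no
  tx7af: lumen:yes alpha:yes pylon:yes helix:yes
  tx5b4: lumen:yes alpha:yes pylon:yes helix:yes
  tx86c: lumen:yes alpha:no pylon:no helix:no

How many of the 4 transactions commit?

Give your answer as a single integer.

tx974: no from pylon, helix -> abort (commits=0)
tx7af: all yes -> commit (commits=1)
tx5b4: all yes -> commit (commits=2)
tx86c: no from alpha, pylon, helix -> abort (commits=2)

Answer: 2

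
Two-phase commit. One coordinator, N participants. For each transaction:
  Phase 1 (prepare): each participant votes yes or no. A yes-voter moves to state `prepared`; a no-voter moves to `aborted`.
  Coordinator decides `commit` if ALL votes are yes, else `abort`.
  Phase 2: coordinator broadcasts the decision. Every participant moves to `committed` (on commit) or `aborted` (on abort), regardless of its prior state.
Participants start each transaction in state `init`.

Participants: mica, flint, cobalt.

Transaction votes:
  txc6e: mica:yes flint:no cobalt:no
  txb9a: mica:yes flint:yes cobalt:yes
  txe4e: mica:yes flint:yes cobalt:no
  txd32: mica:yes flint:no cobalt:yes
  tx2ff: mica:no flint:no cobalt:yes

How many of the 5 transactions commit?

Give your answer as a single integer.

txc6e: no from flint, cobalt -> abort (commits=0)
txb9a: all yes -> commit (commits=1)
txe4e: no from cobalt -> abort (commits=1)
txd32: no from flint -> abort (commits=1)
tx2ff: no from mica, flint -> abort (commits=1)

Answer: 1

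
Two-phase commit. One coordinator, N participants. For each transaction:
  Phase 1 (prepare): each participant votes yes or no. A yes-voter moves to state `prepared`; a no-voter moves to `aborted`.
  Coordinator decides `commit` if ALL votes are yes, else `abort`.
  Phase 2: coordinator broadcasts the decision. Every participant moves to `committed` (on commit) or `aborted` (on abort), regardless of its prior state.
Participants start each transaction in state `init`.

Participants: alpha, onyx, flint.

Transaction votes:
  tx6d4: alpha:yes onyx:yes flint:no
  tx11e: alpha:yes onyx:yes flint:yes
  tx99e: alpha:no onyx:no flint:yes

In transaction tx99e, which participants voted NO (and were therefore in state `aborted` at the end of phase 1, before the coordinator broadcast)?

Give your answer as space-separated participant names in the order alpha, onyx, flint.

Answer: alpha onyx

Derivation:
Txn tx99e phase 1: alpha no -> aborted; onyx no -> aborted; flint yes -> prepared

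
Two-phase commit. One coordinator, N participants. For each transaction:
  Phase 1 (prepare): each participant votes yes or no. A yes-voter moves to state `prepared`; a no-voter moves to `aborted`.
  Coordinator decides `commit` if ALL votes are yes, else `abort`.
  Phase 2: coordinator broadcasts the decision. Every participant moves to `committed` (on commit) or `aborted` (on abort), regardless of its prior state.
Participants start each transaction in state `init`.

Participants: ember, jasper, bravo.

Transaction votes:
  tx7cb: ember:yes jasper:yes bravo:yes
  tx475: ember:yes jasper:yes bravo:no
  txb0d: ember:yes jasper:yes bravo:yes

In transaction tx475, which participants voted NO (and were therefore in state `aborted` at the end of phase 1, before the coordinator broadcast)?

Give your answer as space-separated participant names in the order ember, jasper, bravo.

Answer: bravo

Derivation:
Txn tx475 phase 1: ember yes -> prepared; jasper yes -> prepared; bravo no -> aborted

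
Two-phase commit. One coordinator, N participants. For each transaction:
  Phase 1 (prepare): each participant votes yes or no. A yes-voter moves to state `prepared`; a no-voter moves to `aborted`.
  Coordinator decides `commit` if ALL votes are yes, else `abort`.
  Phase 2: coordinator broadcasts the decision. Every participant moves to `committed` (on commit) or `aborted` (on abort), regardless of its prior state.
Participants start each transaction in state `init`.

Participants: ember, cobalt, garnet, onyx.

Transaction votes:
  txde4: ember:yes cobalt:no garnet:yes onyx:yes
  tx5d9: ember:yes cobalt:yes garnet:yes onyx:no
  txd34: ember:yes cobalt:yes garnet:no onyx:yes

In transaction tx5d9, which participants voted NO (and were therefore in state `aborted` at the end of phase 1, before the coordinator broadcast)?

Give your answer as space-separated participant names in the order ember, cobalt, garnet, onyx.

Txn tx5d9 phase 1: ember yes -> prepared; cobalt yes -> prepared; garnet yes -> prepared; onyx no -> aborted

Answer: onyx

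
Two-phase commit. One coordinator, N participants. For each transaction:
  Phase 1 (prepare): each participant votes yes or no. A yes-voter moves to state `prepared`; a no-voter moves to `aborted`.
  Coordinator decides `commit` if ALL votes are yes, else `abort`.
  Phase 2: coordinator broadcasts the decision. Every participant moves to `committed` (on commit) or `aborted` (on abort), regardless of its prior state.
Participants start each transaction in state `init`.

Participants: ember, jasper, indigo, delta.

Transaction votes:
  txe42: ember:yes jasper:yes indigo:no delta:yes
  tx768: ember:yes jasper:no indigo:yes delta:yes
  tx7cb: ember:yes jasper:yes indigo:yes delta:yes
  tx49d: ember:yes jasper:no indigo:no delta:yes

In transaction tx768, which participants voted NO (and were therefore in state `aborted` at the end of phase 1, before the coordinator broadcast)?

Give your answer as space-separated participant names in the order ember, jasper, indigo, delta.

Answer: jasper

Derivation:
Txn tx768 phase 1: ember yes -> prepared; jasper no -> aborted; indigo yes -> prepared; delta yes -> prepared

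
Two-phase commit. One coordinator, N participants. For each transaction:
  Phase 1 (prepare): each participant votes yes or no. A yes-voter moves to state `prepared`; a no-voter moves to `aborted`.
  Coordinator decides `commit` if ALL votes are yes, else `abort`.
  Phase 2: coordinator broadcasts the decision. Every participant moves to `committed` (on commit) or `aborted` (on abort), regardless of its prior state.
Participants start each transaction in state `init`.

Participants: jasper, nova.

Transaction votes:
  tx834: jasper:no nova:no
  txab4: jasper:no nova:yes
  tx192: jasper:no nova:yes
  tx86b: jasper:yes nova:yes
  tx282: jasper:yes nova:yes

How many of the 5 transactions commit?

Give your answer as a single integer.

Answer: 2

Derivation:
tx834: no from jasper, nova -> abort (commits=0)
txab4: no from jasper -> abort (commits=0)
tx192: no from jasper -> abort (commits=0)
tx86b: all yes -> commit (commits=1)
tx282: all yes -> commit (commits=2)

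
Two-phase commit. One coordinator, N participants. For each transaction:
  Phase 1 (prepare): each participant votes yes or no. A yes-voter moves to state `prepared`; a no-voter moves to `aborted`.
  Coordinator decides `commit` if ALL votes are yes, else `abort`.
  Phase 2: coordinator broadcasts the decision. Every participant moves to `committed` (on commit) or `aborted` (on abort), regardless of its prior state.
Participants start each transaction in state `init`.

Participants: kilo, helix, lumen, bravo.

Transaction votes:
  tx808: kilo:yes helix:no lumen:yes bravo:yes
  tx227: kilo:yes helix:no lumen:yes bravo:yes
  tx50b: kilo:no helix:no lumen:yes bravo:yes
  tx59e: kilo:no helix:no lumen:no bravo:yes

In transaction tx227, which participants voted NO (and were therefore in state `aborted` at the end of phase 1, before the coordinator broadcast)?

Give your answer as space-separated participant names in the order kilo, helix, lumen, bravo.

Txn tx227 phase 1: kilo yes -> prepared; helix no -> aborted; lumen yes -> prepared; bravo yes -> prepared

Answer: helix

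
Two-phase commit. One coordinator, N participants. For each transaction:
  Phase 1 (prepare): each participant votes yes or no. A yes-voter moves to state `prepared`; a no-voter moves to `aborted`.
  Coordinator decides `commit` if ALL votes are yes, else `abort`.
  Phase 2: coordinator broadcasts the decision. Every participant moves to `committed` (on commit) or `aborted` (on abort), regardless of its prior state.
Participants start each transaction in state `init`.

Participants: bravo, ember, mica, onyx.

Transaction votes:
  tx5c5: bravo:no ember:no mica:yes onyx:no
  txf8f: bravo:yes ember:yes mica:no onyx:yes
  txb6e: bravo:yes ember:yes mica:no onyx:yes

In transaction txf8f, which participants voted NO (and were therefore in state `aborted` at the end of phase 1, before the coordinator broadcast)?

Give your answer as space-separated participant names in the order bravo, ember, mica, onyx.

Txn txf8f phase 1: bravo yes -> prepared; ember yes -> prepared; mica no -> aborted; onyx yes -> prepared

Answer: mica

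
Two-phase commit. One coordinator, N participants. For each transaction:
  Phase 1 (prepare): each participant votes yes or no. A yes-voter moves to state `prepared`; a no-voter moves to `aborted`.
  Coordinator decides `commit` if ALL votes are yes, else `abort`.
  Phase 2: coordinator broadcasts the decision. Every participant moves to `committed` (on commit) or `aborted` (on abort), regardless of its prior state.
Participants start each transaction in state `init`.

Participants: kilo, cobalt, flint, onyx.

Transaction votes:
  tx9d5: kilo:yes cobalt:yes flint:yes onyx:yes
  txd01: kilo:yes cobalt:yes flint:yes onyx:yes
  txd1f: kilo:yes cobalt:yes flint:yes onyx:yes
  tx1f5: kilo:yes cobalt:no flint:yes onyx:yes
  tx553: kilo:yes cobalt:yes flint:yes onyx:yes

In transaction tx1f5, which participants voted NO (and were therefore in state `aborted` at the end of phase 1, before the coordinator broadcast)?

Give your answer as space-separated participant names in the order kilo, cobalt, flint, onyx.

Txn tx1f5 phase 1: kilo yes -> prepared; cobalt no -> aborted; flint yes -> prepared; onyx yes -> prepared

Answer: cobalt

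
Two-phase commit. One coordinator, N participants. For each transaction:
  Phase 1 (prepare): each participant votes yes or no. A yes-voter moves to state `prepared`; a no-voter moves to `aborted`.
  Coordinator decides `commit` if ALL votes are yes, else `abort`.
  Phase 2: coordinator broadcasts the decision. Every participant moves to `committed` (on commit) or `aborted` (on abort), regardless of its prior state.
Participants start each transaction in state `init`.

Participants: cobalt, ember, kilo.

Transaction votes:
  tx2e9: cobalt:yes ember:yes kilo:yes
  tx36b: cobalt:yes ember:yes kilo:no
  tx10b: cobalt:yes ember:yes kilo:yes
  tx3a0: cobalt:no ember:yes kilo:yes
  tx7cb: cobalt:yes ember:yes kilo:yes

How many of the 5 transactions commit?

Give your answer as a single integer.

Answer: 3

Derivation:
tx2e9: all yes -> commit (commits=1)
tx36b: no from kilo -> abort (commits=1)
tx10b: all yes -> commit (commits=2)
tx3a0: no from cobalt -> abort (commits=2)
tx7cb: all yes -> commit (commits=3)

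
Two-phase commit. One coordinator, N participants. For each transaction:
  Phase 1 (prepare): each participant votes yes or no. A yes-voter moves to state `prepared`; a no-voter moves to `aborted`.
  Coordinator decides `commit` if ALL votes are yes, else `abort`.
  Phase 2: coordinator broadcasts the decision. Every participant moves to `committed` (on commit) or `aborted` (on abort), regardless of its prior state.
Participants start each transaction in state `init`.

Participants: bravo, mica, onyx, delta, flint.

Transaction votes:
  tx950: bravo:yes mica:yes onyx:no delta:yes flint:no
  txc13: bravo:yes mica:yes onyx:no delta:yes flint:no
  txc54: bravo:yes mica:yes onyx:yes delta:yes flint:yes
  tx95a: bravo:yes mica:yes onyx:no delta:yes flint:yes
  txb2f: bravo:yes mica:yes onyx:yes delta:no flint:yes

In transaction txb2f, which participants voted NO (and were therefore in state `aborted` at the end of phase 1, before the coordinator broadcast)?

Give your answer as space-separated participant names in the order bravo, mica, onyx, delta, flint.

Txn txb2f phase 1: bravo yes -> prepared; mica yes -> prepared; onyx yes -> prepared; delta no -> aborted; flint yes -> prepared

Answer: delta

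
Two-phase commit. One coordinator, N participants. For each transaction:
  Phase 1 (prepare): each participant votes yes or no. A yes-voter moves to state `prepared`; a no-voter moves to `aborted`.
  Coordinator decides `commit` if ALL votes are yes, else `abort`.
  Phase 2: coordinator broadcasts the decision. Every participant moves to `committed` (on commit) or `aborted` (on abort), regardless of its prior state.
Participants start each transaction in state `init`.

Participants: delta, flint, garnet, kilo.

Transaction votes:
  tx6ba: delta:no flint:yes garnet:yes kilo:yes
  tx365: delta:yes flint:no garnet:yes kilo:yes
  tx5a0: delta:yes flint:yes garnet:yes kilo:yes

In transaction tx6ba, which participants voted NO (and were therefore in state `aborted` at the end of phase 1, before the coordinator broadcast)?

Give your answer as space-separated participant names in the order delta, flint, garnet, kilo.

Txn tx6ba phase 1: delta no -> aborted; flint yes -> prepared; garnet yes -> prepared; kilo yes -> prepared

Answer: delta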